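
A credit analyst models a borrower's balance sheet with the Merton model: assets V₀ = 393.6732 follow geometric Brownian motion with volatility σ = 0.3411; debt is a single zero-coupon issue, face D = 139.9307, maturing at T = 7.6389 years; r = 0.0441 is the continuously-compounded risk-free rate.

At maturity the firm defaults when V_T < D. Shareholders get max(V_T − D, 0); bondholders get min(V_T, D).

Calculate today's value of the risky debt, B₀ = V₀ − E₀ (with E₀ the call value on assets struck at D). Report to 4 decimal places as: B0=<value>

With assets at 393.6732 and a single debt payment of 139.9307 at 7.6389 years:
d₁ = [ln(V₀/D) + (r + σ²/2)T] / (σ√T)
   = [ln(393.6732/139.9307) + (0.0441 + 0.5·0.3411²)·7.6389] / (0.3411·√7.6389)
   = [1.034374 + 0.781265] / 0.942751 = 1.925894
d₂ = d₁ − σ√T = 1.925894 − 0.942751 = 0.983143
N(d₁) = 0.972941,  N(d₂) = 0.837231,  e^(−rT) = 0.713998
E₀ = V₀·N(d₁) − D·e^(−rT)·N(d₂)
   = 393.6732·0.972941 − 139.9307·0.713998·0.837231 = 299.372915
B₀ = V₀ − E₀ = 393.6732 − 299.372915 = 94.300285

B0=94.3003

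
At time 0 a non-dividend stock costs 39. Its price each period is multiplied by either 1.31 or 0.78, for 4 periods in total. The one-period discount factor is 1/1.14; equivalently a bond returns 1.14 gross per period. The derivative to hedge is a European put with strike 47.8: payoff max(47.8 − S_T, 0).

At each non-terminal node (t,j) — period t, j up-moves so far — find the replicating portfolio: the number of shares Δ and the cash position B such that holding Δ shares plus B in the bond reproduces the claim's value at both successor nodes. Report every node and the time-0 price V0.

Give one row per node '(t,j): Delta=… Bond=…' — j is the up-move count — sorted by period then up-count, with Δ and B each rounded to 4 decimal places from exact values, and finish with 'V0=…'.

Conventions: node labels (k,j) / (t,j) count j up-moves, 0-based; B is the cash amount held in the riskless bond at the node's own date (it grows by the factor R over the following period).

(0,0): Delta=-0.2260 Bond=11.4680
(1,0): Delta=-0.5467 Bond=22.8285
(1,1): Delta=-0.1358 Bond=8.4671
(2,0): Delta=-1.0000 Bond=36.7805
(2,1): Delta=-0.4192 Bond=20.9452
(2,2): Delta=-0.0562 Bond=4.3197
(3,0): Delta=-1.0000 Bond=41.9298
(3,1): Delta=-1.0000 Bond=41.9298
(3,2): Delta=-0.2559 Bond=15.3529
(3,3): Delta=0.0000 Bond=0.0000
V0=2.6536

No-arbitrage ⇒ martingale measure with p* = (R−d)/(u−d) = 0.6792.
Expiry values: V(4,0)=33.3641, V(4,1)=23.5551, V(4,2)=7.0811, V(4,3)=0.0000, V(4,4)=0.0000
(3,0): S=18.5075. Δ = (V_up−V_dn)/(S_up−S_dn) = (23.5551−33.3641)/(24.2449−14.4359) = -1.0000. V = [p*·23.5551 + (1−p*)·33.3641]/1.14 = 23.4223. B = V − Δ·S = 41.9298.
(3,1): S=31.0832. Δ = (V_up−V_dn)/(S_up−S_dn) = (7.0811−23.5551)/(40.7189−24.2449) = -1.0000. V = [p*·7.0811 + (1−p*)·23.5551]/1.14 = 10.8467. B = V − Δ·S = 41.9298.
(3,2): S=52.2038. Δ = (V_up−V_dn)/(S_up−S_dn) = (0.0000−7.0811)/(68.3869−40.7189) = -0.2559. V = [p*·0.0000 + (1−p*)·7.0811]/1.14 = 1.9924. B = V − Δ·S = 15.3529.
(3,3): S=87.6755. Δ = (V_up−V_dn)/(S_up−S_dn) = (0.0000−0.0000)/(114.8550−68.3869) = 0.0000. V = [p*·0.0000 + (1−p*)·0.0000]/1.14 = 0.0000. B = V − Δ·S = 0.0000.
(2,0): S=23.7276. Δ = (V_up−V_dn)/(S_up−S_dn) = (10.8467−23.4223)/(31.0832−18.5075) = -1.0000. V = [p*·10.8467 + (1−p*)·23.4223]/1.14 = 13.0529. B = V − Δ·S = 36.7805.
(2,1): S=39.8502. Δ = (V_up−V_dn)/(S_up−S_dn) = (1.9924−10.8467)/(52.2038−31.0832) = -0.4192. V = [p*·1.9924 + (1−p*)·10.8467]/1.14 = 4.2390. B = V − Δ·S = 20.9452.
(2,2): S=66.9279. Δ = (V_up−V_dn)/(S_up−S_dn) = (0.0000−1.9924)/(87.6755−52.2038) = -0.0562. V = [p*·0.0000 + (1−p*)·1.9924]/1.14 = 0.5606. B = V − Δ·S = 4.3197.
(1,0): S=30.4200. Δ = (V_up−V_dn)/(S_up−S_dn) = (4.2390−13.0529)/(39.8502−23.7276) = -0.5467. V = [p*·4.2390 + (1−p*)·13.0529]/1.14 = 6.1983. B = V − Δ·S = 22.8285.
(1,1): S=51.0900. Δ = (V_up−V_dn)/(S_up−S_dn) = (0.5606−4.2390)/(66.9279−39.8502) = -0.1358. V = [p*·0.5606 + (1−p*)·4.2390]/1.14 = 1.5267. B = V − Δ·S = 8.4671.
(0,0): S=39.0000. Δ = (V_up−V_dn)/(S_up−S_dn) = (1.5267−6.1983)/(51.0900−30.4200) = -0.2260. V = [p*·1.5267 + (1−p*)·6.1983]/1.14 = 2.6536. B = V − Δ·S = 11.4680.
Check: Δ(0,0)·S0 + B(0,0) = 2.6536 = V0.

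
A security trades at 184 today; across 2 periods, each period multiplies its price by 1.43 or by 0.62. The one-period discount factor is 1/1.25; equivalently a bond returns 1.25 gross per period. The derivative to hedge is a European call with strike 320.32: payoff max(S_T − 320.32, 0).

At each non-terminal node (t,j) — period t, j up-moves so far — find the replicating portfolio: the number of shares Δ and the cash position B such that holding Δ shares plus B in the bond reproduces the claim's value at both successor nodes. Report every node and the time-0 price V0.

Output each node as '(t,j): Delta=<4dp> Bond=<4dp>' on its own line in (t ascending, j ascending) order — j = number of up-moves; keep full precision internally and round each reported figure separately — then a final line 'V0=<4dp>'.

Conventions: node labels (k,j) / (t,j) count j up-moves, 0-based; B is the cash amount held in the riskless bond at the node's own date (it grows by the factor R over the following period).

(0,0): Delta=0.2335 Bond=-21.3146
(1,0): Delta=0.0000 Bond=0.0000
(1,1): Delta=0.2625 Bond=-34.2556
V0=21.6584

Arbitrage-free pricing uses the up-move probability p* = (R−d)/(u−d) = 0.7778, discounting each step at R = 1.25.
Terminal payoffs: V(2,0)=0.0000, V(2,1)=0.0000, V(2,2)=55.9416
  t=1,j=0: stock 114.0800 → up 163.1344 (V=0.0000), down 70.7296 (V=0.0000). Price 0.0000; hedge Δ=0.0000, bond B=0.0000.
  t=1,j=1: stock 263.1200 → up 376.2616 (V=55.9416), down 163.1344 (V=0.0000). Price 34.8081; hedge Δ=0.2625, bond B=-34.2556.
  t=0,j=0: stock 184.0000 → up 263.1200 (V=34.8081), down 114.0800 (V=0.0000). Price 21.6584; hedge Δ=0.2335, bond B=-21.3146.
As a check, the time-0 holding Δ(0,0)·S0 + B(0,0) comes to 21.6584 — exactly V0.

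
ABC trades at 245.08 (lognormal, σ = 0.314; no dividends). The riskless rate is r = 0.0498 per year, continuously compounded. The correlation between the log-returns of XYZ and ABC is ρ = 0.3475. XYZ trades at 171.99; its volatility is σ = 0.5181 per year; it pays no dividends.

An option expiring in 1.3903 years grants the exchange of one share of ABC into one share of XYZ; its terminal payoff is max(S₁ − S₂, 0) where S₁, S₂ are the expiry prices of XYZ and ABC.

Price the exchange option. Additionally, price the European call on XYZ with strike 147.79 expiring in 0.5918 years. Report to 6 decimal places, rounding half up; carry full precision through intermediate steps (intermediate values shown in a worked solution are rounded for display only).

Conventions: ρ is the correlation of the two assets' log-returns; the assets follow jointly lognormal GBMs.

exchange price = 20.227045
price(XYZ call K=147.79) = 41.650561

σ_eff = √(σ₁² + σ₂² − 2ρσ₁σ₂) = √(0.5181² + 0.314² − 2·0.3475·0.5181·0.314) = 0.503943
d₁ = (ln(S₁/S₂) + (q₂ − q₁ + σ_eff²/2)T) / (σ_eff√T) = (ln(171.99/245.08) + (0.0 − 0.0 + 0.126979)·1.3903) / 0.594204 = -0.298902
d₂ = d₁ − σ_eff√T = -0.298902 − 0.594204 = -0.893107
N(d₁) = 0.382507,  N(d₂) = 0.185900
V = S₁·e^{−q₁T}·N(d₁) − S₂·e^{−q₂T}·N(d₂) = 65.787432 − 45.560388 = 20.227045
[vanilla: XYZ call K=147.79]
σ√T = 0.5181·√0.5918 = 0.398567
d₁ = (ln(S/K) + (r+σ²/2)T) / (σ√T) = (ln(171.99/147.79) + (0.0498+0.5181²/2)·0.5918) / 0.398567 = (0.151644 + 0.108899) / 0.398567 = 0.653701
d₂ = d₁ − σ√T = 0.653701 − 0.398567 = 0.255134
e^{−rT} = 0.970958
N(d₁) = 0.743348,  N(d₂) = 0.600690
price = S·N(d₁) − K·e^{−rT}·N(d₂) = 127.848365 − 86.197804 = 41.650561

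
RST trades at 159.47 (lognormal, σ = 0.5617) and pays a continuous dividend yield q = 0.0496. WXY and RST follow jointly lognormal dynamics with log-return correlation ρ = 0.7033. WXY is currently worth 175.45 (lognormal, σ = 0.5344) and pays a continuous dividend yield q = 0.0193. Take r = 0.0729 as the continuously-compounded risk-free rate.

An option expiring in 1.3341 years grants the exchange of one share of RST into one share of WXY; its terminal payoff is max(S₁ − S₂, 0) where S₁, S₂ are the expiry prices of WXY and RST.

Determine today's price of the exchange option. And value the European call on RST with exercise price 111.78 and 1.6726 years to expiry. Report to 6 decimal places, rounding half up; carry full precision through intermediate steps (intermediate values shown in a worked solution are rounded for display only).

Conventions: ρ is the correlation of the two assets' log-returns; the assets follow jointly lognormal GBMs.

exchange price = 42.925989
price(RST call K=111.78) = 63.468140

σ_eff = √(σ₁² + σ₂² − 2ρσ₁σ₂) = √(0.5344² + 0.5617² − 2·0.7033·0.5344·0.5617) = 0.422927
d₁ = (ln(S₁/S₂) + (q₂ − q₁ + σ_eff²/2)T) / (σ_eff√T) = (ln(175.45/159.47) + (0.0496 − 0.0193 + 0.089434)·1.3341) / 0.488495 = 0.522493
d₂ = d₁ − σ_eff√T = 0.522493 − 0.488495 = 0.033998
N(d₁) = 0.699336,  N(d₂) = 0.513561
V = S₁·e^{−q₁T}·N(d₁) − S₂·e^{−q₂T}·N(d₂) = 119.579643 − 76.653654 = 42.925989
[vanilla: RST call K=111.78]
σ√T = 0.5617·√1.6726 = 0.726441
d₁ = (ln(S/K) + (r−q+σ²/2)T) / (σ√T) = (ln(159.47/111.78) + (0.0729−0.0496+0.5617²/2)·1.6726) / 0.726441 = (0.355323 + 0.302830) / 0.726441 = 0.905996
d₂ = d₁ − σ√T = 0.905996 − 0.726441 = 0.179555
e^{−rT} = 0.885208
e^{−qT} = 0.920387
N(d₁) = 0.817531,  N(d₂) = 0.571249
price = S·e^{−qT}·N(d₁) − K·e^{−rT}·N(d₂) = 119.992419 − 56.524278 = 63.468140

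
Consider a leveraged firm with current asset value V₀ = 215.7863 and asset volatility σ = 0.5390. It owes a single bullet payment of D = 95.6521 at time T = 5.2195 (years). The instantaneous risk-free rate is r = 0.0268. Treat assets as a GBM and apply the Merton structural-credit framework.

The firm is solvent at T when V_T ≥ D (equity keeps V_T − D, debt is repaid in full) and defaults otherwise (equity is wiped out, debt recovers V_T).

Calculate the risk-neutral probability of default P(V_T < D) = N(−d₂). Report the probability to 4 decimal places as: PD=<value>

Equity is a call on the firm's assets struck at D = 95.6521:
d₁ = [ln(V₀/D) + (r + σ²/2)T] / (σ√T)
   = [ln(215.7863/95.6521) + (0.0268 + 0.5·0.5390²)·5.2195] / (0.5390·√5.2195)
   = [0.813571 + 0.898070] / 1.231412 = 1.389983
d₂ = d₁ − σ√T = 1.389983 − 1.231412 = 0.158571
risk-neutral PD = N(−d₂) = N(-0.158571) = 0.437003

PD=0.4370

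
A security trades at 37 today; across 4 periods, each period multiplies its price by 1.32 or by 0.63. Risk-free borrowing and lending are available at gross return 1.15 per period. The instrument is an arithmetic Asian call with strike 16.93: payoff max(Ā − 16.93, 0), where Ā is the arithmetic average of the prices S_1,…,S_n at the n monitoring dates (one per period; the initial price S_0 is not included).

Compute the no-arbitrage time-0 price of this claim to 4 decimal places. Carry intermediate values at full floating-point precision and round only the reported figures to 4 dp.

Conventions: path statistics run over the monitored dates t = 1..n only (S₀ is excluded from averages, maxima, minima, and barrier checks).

Under the martingale measure an up-move has probability p* = 0.7536; value the claim as the probability-weighted average of per-path payoffs, discounted 4 periods at R = 1.15.
Enumerate all 2^4 = 16 price paths (U = up ×1.32, D = down ×0.63); each path with k up-moves has probability p*^k·(1−p*)^(4−k).
DDDD: Ā=13.2689, payoff=0.0000, prob=0.003685
UDDD: Ā=27.8015, payoff=10.8715, prob=0.011271
DUDD: Ā=21.4190, payoff=4.4890, prob=0.011271
UUDD: Ā=44.8780, payoff=27.9480, prob=0.034475
DDUD: Ā=17.3980, payoff=0.4680, prob=0.011271
UDUD: Ā=36.4531, payoff=19.5231, prob=0.034475
DUUD: Ā=30.0706, payoff=13.1406, prob=0.034475
UUUD: Ā=63.0050, payoff=46.0750, prob=0.105454
DDDU: Ā=14.8648, payoff=0.0000, prob=0.011271
UDDU: Ā=31.1454, payoff=14.2154, prob=0.034475
DUDU: Ā=24.7629, payoff=7.8329, prob=0.034475
UUDU: Ā=51.8841, payoff=34.9541, prob=0.105454
DDUU: Ā=20.7419, payoff=3.8119, prob=0.034475
UDUU: Ā=43.4592, payoff=26.5292, prob=0.105454
DUUU: Ā=37.0767, payoff=20.1467, prob=0.105454
UUUU: Ā=77.6845, payoff=60.7545, prob=0.322565
Price = Σ prob·payoff / R^4 = 36.223793 / 1.749006 = 20.7111

price = 20.7111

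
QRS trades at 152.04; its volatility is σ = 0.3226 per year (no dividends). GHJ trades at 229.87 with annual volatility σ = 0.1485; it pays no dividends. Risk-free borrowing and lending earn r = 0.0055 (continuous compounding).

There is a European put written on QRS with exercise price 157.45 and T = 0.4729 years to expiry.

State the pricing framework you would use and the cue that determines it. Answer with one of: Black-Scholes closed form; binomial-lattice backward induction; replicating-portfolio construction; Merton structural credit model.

Key observation: the strike-157.45 put on QRS is European-exercise on a continuously-modelled lognormal underlying, so its value is a single closed-form evaluation.

framework: Black-Scholes closed form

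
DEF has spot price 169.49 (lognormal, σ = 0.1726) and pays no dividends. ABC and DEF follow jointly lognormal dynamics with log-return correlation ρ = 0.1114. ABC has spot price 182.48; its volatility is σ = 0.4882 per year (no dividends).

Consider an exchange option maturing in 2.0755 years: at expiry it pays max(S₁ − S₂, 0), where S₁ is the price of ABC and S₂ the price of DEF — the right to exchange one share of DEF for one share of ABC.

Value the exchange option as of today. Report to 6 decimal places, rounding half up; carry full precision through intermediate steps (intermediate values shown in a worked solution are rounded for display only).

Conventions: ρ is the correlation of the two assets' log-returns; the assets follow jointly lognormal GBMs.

exchange price = 56.183379

σ_eff = √(σ₁² + σ₂² − 2ρσ₁σ₂) = √(0.4882² + 0.1726² − 2·0.1114·0.4882·0.1726) = 0.499356
d₁ = (ln(S₁/S₂) + (q₂ − q₁ + σ_eff²/2)T) / (σ_eff√T) = (ln(182.48/169.49) + (0.0 − 0.0 + 0.124678)·2.0755) / 0.719402 = 0.462351
d₂ = d₁ − σ_eff√T = 0.462351 − 0.719402 = -0.257051
N(d₁) = 0.678085,  N(d₂) = 0.398570
V = S₁·e^{−q₁T}·N(d₁) − S₂·e^{−q₂T}·N(d₂) = 123.736978 − 67.553599 = 56.183379
Key observation: pricing in DEF-units makes this a unit-strike call on the ratio S₁/S₂ — the risk-free rate cancels and cannot affect the value.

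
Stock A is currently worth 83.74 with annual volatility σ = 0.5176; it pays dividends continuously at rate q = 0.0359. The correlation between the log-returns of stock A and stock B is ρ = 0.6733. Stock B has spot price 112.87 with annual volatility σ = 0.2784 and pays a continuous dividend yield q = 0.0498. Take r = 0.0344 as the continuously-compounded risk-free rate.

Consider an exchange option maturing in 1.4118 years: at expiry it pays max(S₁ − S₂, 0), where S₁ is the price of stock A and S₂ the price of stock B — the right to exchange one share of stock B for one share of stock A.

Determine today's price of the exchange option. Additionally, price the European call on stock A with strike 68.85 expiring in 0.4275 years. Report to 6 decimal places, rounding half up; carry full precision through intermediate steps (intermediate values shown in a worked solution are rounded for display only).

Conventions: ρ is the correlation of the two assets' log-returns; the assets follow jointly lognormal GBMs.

σ_eff = √(σ₁² + σ₂² − 2ρσ₁σ₂) = √(0.5176² + 0.2784² − 2·0.6733·0.5176·0.2784) = 0.389065
d₁ = (ln(S₁/S₂) + (q₂ − q₁ + σ_eff²/2)T) / (σ_eff√T) = (ln(83.74/112.87) + (0.0498 − 0.0359 + 0.075686)·1.4118) / 0.462284 = -0.372158
d₂ = d₁ − σ_eff√T = -0.372158 − 0.462284 = -0.834442
N(d₁) = 0.354887,  N(d₂) = 0.202016
V = S₁·e^{−q₁T}·N(d₁) − S₂·e^{−q₂T}·N(d₂) = 28.249578 − 21.253473 = 6.996105
[vanilla: stock A call K=68.85]
σ√T = 0.5176·√0.4275 = 0.338425
d₁ = (ln(S/K) + (r−q+σ²/2)T) / (σ√T) = (ln(83.74/68.85) + (0.0344−0.0359+0.5176²/2)·0.4275) / 0.338425 = (0.195787 + 0.056624) / 0.338425 = 0.745840
d₂ = d₁ − σ√T = 0.745840 − 0.338425 = 0.407416
e^{−rT} = 0.985402
e^{−qT} = 0.984770
N(d₁) = 0.772118,  N(d₂) = 0.658149
price = S·e^{−qT}·N(d₁) − K·e^{−rT}·N(d₂) = 63.672436 − 44.652026 = 19.020410

exchange price = 6.996105
price(stock A call K=68.85) = 19.020410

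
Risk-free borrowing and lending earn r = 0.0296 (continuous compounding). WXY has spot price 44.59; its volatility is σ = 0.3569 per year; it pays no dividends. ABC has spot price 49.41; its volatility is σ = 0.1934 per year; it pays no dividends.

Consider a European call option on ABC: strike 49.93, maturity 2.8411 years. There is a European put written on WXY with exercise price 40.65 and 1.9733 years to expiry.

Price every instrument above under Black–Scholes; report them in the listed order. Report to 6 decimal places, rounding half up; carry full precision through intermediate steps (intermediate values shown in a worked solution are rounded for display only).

price(ABC call K=49.93) = 8.079234
price(WXY put K=40.65) = 5.445166

[ABC call K=49.93]
σ√T = 0.1934·√2.8411 = 0.325987
d₁ = (ln(S/K) + (r+σ²/2)T) / (σ√T) = (ln(49.41/49.93) + (0.0296+0.1934²/2)·2.8411) / 0.325987 = (-0.010469 + 0.137230) / 0.325987 = 0.388853
d₂ = d₁ − σ√T = 0.388853 − 0.325987 = 0.062867
e^{−rT} = 0.919342
N(d₁) = 0.651308,  N(d₂) = 0.525064
price = S·N(d₁) − K·e^{−rT}·N(d₂) = 32.181114 − 24.101879 = 8.079234
[WXY put K=40.65]
σ√T = 0.3569·√1.9733 = 0.501352
d₁ = (ln(S/K) + (r+σ²/2)T) / (σ√T) = (ln(44.59/40.65) + (0.0296+0.3569²/2)·1.9733) / 0.501352 = (0.092511 + 0.184087) / 0.501352 = 0.551703
d₂ = d₁ − σ√T = 0.551703 − 0.501352 = 0.050350
e^{−rT} = 0.943263
N(−d₁) = 0.290576,  N(−d₂) = 0.479922
price = K·e^{−rT}·N(−d₂) − S·N(−d₁) = 18.401948 − 12.956782 = 5.445166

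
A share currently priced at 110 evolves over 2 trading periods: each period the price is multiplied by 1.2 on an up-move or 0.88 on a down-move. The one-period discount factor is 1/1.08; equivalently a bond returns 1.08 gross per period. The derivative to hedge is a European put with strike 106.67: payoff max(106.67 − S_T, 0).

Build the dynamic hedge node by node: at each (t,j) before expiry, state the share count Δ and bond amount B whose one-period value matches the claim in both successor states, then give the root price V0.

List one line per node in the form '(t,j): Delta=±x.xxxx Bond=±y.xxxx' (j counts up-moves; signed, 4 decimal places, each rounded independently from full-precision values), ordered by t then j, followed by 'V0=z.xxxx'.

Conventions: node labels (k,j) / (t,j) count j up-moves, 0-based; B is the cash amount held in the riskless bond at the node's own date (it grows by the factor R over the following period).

Under the risk-neutral measure, an up-move has probability p* = (R−d)/(u−d) = 0.6250 and values discount at R = 1.08.
At maturity the claim pays: V(2,0)=21.4860, V(2,1)=0.0000, V(2,2)=0.0000
(1,0): S=96.8000. Δ = (V_up−V_dn)/(S_up−S_dn) = (0.0000−21.4860)/(116.1600−85.1840) = -0.6936. V = [p*·0.0000 + (1−p*)·21.4860]/1.08 = 7.4604. B = V − Δ·S = 74.6042.
(1,1): S=132.0000. Δ = (V_up−V_dn)/(S_up−S_dn) = (0.0000−0.0000)/(158.4000−116.1600) = 0.0000. V = [p*·0.0000 + (1−p*)·0.0000]/1.08 = 0.0000. B = V − Δ·S = 0.0000.
(0,0): S=110.0000. Δ = (V_up−V_dn)/(S_up−S_dn) = (0.0000−7.4604)/(132.0000−96.8000) = -0.2119. V = [p*·0.0000 + (1−p*)·7.4604]/1.08 = 2.5904. B = V − Δ·S = 25.9042.
Sanity check at the root: Δ(0,0)·S0 + B(0,0) reproduces V0 = 2.5904.

(0,0): Delta=-0.2119 Bond=25.9042
(1,0): Delta=-0.6936 Bond=74.6042
(1,1): Delta=0.0000 Bond=0.0000
V0=2.5904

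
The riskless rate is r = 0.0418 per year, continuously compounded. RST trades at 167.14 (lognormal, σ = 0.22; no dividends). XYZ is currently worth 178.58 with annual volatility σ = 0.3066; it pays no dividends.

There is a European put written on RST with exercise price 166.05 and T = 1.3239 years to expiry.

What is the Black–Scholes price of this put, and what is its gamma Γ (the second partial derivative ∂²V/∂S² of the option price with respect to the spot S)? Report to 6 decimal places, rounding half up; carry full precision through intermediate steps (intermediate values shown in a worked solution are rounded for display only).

price = 11.796765
Γ = 0.008802

σ√T = 0.22·√1.3239 = 0.253134
d₁ = (ln(S/K) + (r+σ²/2)T) / (σ√T) = (ln(167.14/166.05) + (0.0418+0.22²/2)·1.3239) / 0.253134 = (0.006543 + 0.087377) / 0.253134 = 0.371030
d₂ = d₁ − σ√T = 0.371030 − 0.253134 = 0.117896
e^{−rT} = 0.946164
N(−d₁) = 0.355308,  N(−d₂) = 0.453075
Put price V = K·e^{−rT}·N(−d₂) − S·N(−d₁) = 71.182882 − 59.386118 = 11.796765
φ(d₁) = (1/√(2π))·e^{−d₁²/2} = 0.372406
Γ = φ(d₁) / (S·σ·√T) = 0.008802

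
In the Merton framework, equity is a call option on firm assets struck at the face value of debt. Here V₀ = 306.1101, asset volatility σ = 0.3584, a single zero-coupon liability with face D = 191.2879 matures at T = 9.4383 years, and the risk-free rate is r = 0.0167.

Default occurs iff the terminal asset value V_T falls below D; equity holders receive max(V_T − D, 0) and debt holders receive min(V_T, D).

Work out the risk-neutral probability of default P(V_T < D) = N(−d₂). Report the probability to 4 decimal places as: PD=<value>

Work the structural quantities from V₀ = 306.1101 against face 191.2879:
d₁ = [ln(V₀/D) + (r + σ²/2)T] / (σ√T)
   = [ln(306.1101/191.2879) + (0.0167 + 0.5·0.3584²)·9.4383] / (0.3584·√9.4383)
   = [0.470165 + 0.763797] / 1.101070 = 1.120694
d₂ = d₁ − σ√T = 1.120694 − 1.101070 = 0.019624
risk-neutral PD = N(−d₂) = N(-0.019624) = 0.492172

PD=0.4922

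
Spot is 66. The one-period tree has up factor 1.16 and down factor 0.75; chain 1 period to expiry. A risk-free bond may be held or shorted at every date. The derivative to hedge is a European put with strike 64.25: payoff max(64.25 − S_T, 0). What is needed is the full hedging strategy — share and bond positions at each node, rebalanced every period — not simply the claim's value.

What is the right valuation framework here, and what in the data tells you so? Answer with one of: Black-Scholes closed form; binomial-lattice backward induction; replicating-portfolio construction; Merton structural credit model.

framework: replicating-portfolio construction

Key observation: a price alone would not answer the question — the per-node share/bond construction on the spot-66, 1.16/0.75 tree is required, and only the replicating-portfolio method yields it.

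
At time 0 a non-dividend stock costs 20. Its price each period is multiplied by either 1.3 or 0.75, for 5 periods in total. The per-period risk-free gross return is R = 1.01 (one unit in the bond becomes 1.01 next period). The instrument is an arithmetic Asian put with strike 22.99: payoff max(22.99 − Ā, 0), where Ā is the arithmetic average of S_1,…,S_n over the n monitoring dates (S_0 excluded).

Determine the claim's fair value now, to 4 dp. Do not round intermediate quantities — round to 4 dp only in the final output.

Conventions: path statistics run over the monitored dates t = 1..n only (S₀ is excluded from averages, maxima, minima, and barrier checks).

price = 4.6727

With p* = (R−d)/(u−d) = 0.4727, sum probability × payoff across the paths and divide by R^5.
Enumerate all 2^5 = 32 price paths (U = up ×1.3, D = down ×0.75); each path with k up-moves has probability p*^k·(1−p*)^(5−k).
DDDDD: Ā=9.1523, payoff=13.8377, prob=0.040755
UDDDD: Ā=15.8641, payoff=7.1259, prob=0.036539
DUDDD: Ā=13.6641, payoff=9.3259, prob=0.036539
UUDDD: Ā=23.6844, payoff=0.0000, prob=0.032759
DDUDD: Ā=12.0141, payoff=10.9759, prob=0.036539
UDUDD: Ā=20.8244, payoff=2.1656, prob=0.032759
DUUDD: Ā=18.6244, payoff=4.3656, prob=0.032759
UUUDD: Ā=32.2822, payoff=0.0000, prob=0.029370
DDDUD: Ā=10.7766, payoff=12.2134, prob=0.036539
UDDUD: Ā=18.6794, payoff=4.3106, prob=0.032759
DUDUD: Ā=16.4794, payoff=6.5106, prob=0.032759
UUDUD: Ā=28.5643, payoff=0.0000, prob=0.029370
DDUUD: Ā=14.8294, payoff=8.1606, prob=0.032759
UDUUD: Ā=25.7042, payoff=0.0000, prob=0.029370
DUUUD: Ā=23.5042, payoff=0.0000, prob=0.029370
UUUUD: Ā=40.7407, payoff=0.0000, prob=0.026332
DDDDU: Ā=9.8484, payoff=13.1416, prob=0.036539
UDDDU: Ā=17.0706, payoff=5.9194, prob=0.032759
DUDDU: Ā=14.8706, payoff=8.1194, prob=0.032759
UUDDU: Ā=25.7757, payoff=0.0000, prob=0.029370
DDUDU: Ā=13.2206, payoff=9.7694, prob=0.032759
UDUDU: Ā=22.9157, payoff=0.0742, prob=0.029370
DUUDU: Ā=20.7157, payoff=2.2742, prob=0.029370
UUUDU: Ā=35.9073, payoff=0.0000, prob=0.026332
DDDUU: Ā=11.9831, payoff=11.0069, prob=0.032759
UDDUU: Ā=20.7707, payoff=2.2193, prob=0.029370
DUDUU: Ā=18.5708, payoff=4.4192, prob=0.029370
UUDUU: Ā=32.1893, payoff=0.0000, prob=0.026332
DDUUU: Ā=16.9208, payoff=6.0693, prob=0.029370
UDUUU: Ā=29.3293, payoff=0.0000, prob=0.026332
DUUUU: Ā=27.1293, payoff=0.0000, prob=0.026332
UUUUU: Ā=47.0241, payoff=0.0000, prob=0.023608
Price = Σ prob·payoff / R^5 = 4.911032 / 1.051010 = 4.6727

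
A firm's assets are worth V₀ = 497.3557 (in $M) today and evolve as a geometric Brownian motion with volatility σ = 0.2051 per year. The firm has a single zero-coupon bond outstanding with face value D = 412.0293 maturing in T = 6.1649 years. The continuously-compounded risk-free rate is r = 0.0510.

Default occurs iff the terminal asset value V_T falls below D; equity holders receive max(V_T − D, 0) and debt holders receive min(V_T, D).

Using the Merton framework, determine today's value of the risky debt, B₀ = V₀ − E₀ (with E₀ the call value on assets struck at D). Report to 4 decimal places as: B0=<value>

Equity is a call on the firm's assets struck at D = 412.0293:
d₁ = [ln(V₀/D) + (r + σ²/2)T] / (σ√T)
   = [ln(497.3557/412.0293) + (0.0510 + 0.5·0.2051²)·6.1649] / (0.2051·√6.1649)
   = [0.188211 + 0.444076] / 0.509247 = 1.241612
d₂ = d₁ − σ√T = 1.241612 − 0.509247 = 0.732364
N(d₁) = 0.892810,  N(d₂) = 0.768027,  e^(−rT) = 0.730220
E₀ = V₀·N(d₁) − D·e^(−rT)·N(d₂)
   = 497.3557·0.892810 − 412.0293·0.730220·0.768027 = 212.966462
B₀ = V₀ − E₀ = 497.3557 − 212.966462 = 284.389238

B0=284.3892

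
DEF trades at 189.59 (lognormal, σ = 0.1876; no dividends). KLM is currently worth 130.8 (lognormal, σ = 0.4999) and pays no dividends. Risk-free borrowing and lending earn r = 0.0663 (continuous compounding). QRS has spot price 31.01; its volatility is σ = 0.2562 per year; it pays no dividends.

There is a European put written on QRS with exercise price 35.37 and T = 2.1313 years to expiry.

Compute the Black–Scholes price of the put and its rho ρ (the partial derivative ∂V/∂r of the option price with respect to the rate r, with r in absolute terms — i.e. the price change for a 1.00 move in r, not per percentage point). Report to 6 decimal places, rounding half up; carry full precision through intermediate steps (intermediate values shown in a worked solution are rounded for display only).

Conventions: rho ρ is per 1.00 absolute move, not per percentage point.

price = 4.429081
ρ = -36.909429

σ√T = 0.2562·√2.1313 = 0.374026
d₁ = (ln(S/K) + (r+σ²/2)T) / (σ√T) = (ln(31.01/35.37) + (0.0663+0.2562²/2)·2.1313) / 0.374026 = (-0.131554 + 0.211253) / 0.374026 = 0.213083
d₂ = d₁ − σ√T = 0.213083 − 0.374026 = -0.160943
e^{−rT} = 0.868224
N(−d₁) = 0.415631,  N(−d₂) = 0.563931
Put price V = K·e^{−rT}·N(−d₂) − S·N(−d₁) = 17.317801 − 12.888720 = 4.429081
ρ = −K·T·e^{−rT}·N(−d₂) = -36.909429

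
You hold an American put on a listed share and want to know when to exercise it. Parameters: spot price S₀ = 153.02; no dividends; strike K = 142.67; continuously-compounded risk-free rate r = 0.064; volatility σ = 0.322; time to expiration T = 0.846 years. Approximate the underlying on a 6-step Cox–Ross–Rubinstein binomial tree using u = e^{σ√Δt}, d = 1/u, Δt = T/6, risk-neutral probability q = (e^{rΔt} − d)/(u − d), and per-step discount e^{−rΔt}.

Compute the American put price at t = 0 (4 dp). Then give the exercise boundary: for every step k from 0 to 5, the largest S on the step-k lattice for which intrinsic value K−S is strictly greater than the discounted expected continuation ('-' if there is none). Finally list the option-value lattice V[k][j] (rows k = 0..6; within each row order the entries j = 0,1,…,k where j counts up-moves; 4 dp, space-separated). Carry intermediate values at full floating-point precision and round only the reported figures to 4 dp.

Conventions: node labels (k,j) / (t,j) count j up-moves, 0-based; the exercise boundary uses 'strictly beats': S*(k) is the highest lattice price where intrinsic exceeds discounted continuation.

price = 10.2351
boundary = - - - 106.4671 94.3419 106.4671
tree:
10.2351
16.1873 4.6349
24.7345 8.1722 1.2810
36.2029 14.0340 2.6230 0.0000
48.3281 23.2084 5.3710 0.0000 0.0000
59.0725 36.2029 10.9977 0.0000 0.0000 0.0000
68.5931 48.3281 22.5193 0.0000 0.0000 0.0000 0.0000

Δt=0.14100  u=1.12852  d=0.88611  q=0.50720  discount=0.99102
step 6 (expiry): payoffs max(K−S,0) = 68.5931 48.3281 22.5193 0.0000 0.0000 0.0000 0.0000
step 5: (k=5,j=0): S=83.5975, K−S=59.0725, hold=57.7908 ⇒ V=59.0725 exercise | (k=5,j=1): S=106.4671, K−S=36.2029, hold=34.9212 ⇒ V=36.2029 exercise | (k=5,j=2): S=135.5930, K−S=7.0770, hold=10.9977 ⇒ V=10.9977 continue | (k=5,j=3): S=172.6868, K−S=0.0000, hold=0.0000 ⇒ V=0.0000 continue | (k=5,j=4): S=219.9282, K−S=0.0000, hold=0.0000 ⇒ V=0.0000 continue | (k=5,j=5): S=280.0934, K−S=0.0000, hold=0.0000 ⇒ V=0.0000 continue  boundary S*=106.4671
step 4: (k=4,j=0): S=94.3419, K−S=48.3281, hold=47.0465 ⇒ V=48.3281 exercise | (k=4,j=1): S=120.1507, K−S=22.5193, hold=23.2084 ⇒ V=23.2084 continue | (k=4,j=2): S=153.0200, K−S=0.0000, hold=5.3710 ⇒ V=5.3710 continue | (k=4,j=3): S=194.8813, K−S=0.0000, hold=0.0000 ⇒ V=0.0000 continue | (k=4,j=4): S=248.1944, K−S=0.0000, hold=0.0000 ⇒ V=0.0000 continue  boundary S*=94.3419
step 3: (k=3,j=0): S=106.4671, K−S=36.2029, hold=35.2676 ⇒ V=36.2029 exercise | (k=3,j=1): S=135.5930, K−S=7.0770, hold=14.0340 ⇒ V=14.0340 continue | (k=3,j=2): S=172.6868, K−S=0.0000, hold=2.6230 ⇒ V=2.6230 continue | (k=3,j=3): S=219.9282, K−S=0.0000, hold=0.0000 ⇒ V=0.0000 continue  boundary S*=106.4671
step 2: (k=2,j=0): S=120.1507, K−S=22.5193, hold=24.7345 ⇒ V=24.7345 continue | (k=2,j=1): S=153.0200, K−S=0.0000, hold=8.1722 ⇒ V=8.1722 continue | (k=2,j=2): S=194.8813, K−S=0.0000, hold=1.2810 ⇒ V=1.2810 continue  boundary S*=-
step 1: (k=1,j=0): S=135.5930, K−S=7.0770, hold=16.1873 ⇒ V=16.1873 continue | (k=1,j=1): S=172.6868, K−S=0.0000, hold=4.6349 ⇒ V=4.6349 continue  boundary S*=-
step 0: (k=0,j=0): S=153.0200, K−S=0.0000, hold=10.2351 ⇒ V=10.2351 continue  boundary S*=-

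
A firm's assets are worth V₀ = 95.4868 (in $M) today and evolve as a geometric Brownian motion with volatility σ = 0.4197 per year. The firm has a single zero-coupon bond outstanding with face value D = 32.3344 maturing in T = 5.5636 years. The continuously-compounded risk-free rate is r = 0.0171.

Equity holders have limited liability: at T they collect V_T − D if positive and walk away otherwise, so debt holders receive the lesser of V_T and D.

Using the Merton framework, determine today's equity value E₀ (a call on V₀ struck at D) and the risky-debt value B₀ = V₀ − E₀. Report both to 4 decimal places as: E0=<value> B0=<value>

E0=68.8543 B0=26.6325

Apply the equity-as-call identities (strike 32.3344, horizon 5.5636 years):
d₁ = [ln(V₀/D) + (r + σ²/2)T] / (σ√T)
   = [ln(95.4868/32.3344) + (0.0171 + 0.5·0.4197²)·5.5636] / (0.4197·√5.5636)
   = [1.082856 + 0.585146] / 0.989958 = 1.684922
d₂ = d₁ − σ√T = 1.684922 − 0.989958 = 0.694964
N(d₁) = 0.953998,  N(d₂) = 0.756461,  e^(−rT) = 0.909248
E₀ = V₀·N(d₁) − D·e^(−rT)·N(d₂)
   = 95.4868·0.953998 − 32.3344·0.909248·0.756461 = 68.854294
B₀ = V₀ − E₀ = 95.4868 − 68.854294 = 26.632506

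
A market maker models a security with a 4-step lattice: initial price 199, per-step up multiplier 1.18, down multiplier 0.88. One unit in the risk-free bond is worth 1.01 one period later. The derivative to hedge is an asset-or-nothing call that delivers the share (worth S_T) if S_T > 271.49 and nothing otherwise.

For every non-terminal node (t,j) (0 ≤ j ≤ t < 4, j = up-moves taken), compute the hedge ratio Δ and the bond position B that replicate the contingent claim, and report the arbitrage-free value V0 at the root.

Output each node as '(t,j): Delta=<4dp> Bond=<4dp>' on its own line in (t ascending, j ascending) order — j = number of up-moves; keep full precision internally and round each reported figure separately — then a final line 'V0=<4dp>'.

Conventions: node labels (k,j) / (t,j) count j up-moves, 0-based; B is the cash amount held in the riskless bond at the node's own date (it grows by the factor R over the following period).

Under the risk-neutral measure, an up-move has probability p* = (R−d)/(u−d) = 0.4333 and values discount at R = 1.01.
At maturity the claim pays: V(4,0)=0.0000, V(4,1)=0.0000, V(4,2)=0.0000, V(4,3)=287.7278, V(4,4)=385.8168
(3,0): S=135.6129. Δ = (V_up−V_dn)/(S_up−S_dn) = (0.0000−0.0000)/(160.0233−119.3394) = 0.0000. V = [p*·0.0000 + (1−p*)·0.0000]/1.01 = 0.0000. B = V − Δ·S = 0.0000.
(3,1): S=181.8446. Δ = (V_up−V_dn)/(S_up−S_dn) = (0.0000−0.0000)/(214.5766−160.0233) = 0.0000. V = [p*·0.0000 + (1−p*)·0.0000]/1.01 = 0.0000. B = V − Δ·S = 0.0000.
(3,2): S=243.8371. Δ = (V_up−V_dn)/(S_up−S_dn) = (287.7278−0.0000)/(287.7278−214.5766) = 3.9333. V = [p*·287.7278 + (1−p*)·0.0000]/1.01 = 123.4476. B = V − Δ·S = -835.6450.
(3,3): S=326.9634. Δ = (V_up−V_dn)/(S_up−S_dn) = (385.8168−287.7278)/(385.8168−287.7278) = 1.0000. V = [p*·385.8168 + (1−p*)·287.7278]/1.01 = 326.9634. B = V − Δ·S = 0.0000.
(2,0): S=154.1056. Δ = (V_up−V_dn)/(S_up−S_dn) = (0.0000−0.0000)/(181.8446−135.6129) = 0.0000. V = [p*·0.0000 + (1−p*)·0.0000]/1.01 = 0.0000. B = V − Δ·S = 0.0000.
(2,1): S=206.6416. Δ = (V_up−V_dn)/(S_up−S_dn) = (123.4476−0.0000)/(243.8371−181.8446) = 1.9913. V = [p*·123.4476 + (1−p*)·0.0000]/1.01 = 52.9643. B = V − Δ·S = -358.5276.
(2,2): S=277.0876. Δ = (V_up−V_dn)/(S_up−S_dn) = (326.9634−123.4476)/(326.9634−243.8371) = 2.4483. V = [p*·326.9634 + (1−p*)·123.4476]/1.01 = 209.5423. B = V − Δ·S = -468.8437.
(1,0): S=175.1200. Δ = (V_up−V_dn)/(S_up−S_dn) = (52.9643−0.0000)/(206.6416−154.1056) = 1.0082. V = [p*·52.9643 + (1−p*)·0.0000]/1.01 = 22.7240. B = V − Δ·S = -153.8237.
(1,1): S=234.8200. Δ = (V_up−V_dn)/(S_up−S_dn) = (209.5423−52.9643)/(277.0876−206.6416) = 2.2227. V = [p*·209.5423 + (1−p*)·52.9643]/1.01 = 119.6186. B = V − Δ·S = -402.3081.
(0,0): S=199.0000. Δ = (V_up−V_dn)/(S_up−S_dn) = (119.6186−22.7240)/(234.8200−175.1200) = 1.6230. V = [p*·119.6186 + (1−p*)·22.7240]/1.01 = 64.0709. B = V − Δ·S = -258.9112.
Sanity check at the root: Δ(0,0)·S0 + B(0,0) reproduces V0 = 64.0709.

(0,0): Delta=1.6230 Bond=-258.9112
(1,0): Delta=1.0082 Bond=-153.8237
(1,1): Delta=2.2227 Bond=-402.3081
(2,0): Delta=0.0000 Bond=0.0000
(2,1): Delta=1.9913 Bond=-358.5276
(2,2): Delta=2.4483 Bond=-468.8437
(3,0): Delta=0.0000 Bond=0.0000
(3,1): Delta=0.0000 Bond=0.0000
(3,2): Delta=3.9333 Bond=-835.6450
(3,3): Delta=1.0000 Bond=0.0000
V0=64.0709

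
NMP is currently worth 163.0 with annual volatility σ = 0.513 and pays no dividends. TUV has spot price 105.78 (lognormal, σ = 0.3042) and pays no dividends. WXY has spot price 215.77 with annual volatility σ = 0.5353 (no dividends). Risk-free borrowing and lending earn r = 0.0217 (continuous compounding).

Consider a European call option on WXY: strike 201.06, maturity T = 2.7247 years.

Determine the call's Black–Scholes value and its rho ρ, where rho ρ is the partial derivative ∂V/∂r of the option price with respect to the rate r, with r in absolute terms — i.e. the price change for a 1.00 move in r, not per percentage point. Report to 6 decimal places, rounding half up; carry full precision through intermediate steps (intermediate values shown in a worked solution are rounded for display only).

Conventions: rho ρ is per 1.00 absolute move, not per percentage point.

price = 82.998235
ρ = 198.291844

σ√T = 0.5353·√2.7247 = 0.883602
d₁ = (ln(S/K) + (r+σ²/2)T) / (σ√T) = (ln(215.77/201.06) + (0.0217+0.5353²/2)·2.7247) / 0.883602 = (0.070610 + 0.449502) / 0.883602 = 0.588627
d₂ = d₁ − σ√T = 0.588627 − 0.883602 = -0.294975
e^{−rT} = 0.942588
N(d₁) = 0.721944,  N(d₂) = 0.384006
Call price V = S·N(d₁) − K·e^{−rT}·N(d₂) = 155.773896 − 72.775661 = 82.998235
ρ = K·T·e^{−rT}·N(d₂) = 198.291844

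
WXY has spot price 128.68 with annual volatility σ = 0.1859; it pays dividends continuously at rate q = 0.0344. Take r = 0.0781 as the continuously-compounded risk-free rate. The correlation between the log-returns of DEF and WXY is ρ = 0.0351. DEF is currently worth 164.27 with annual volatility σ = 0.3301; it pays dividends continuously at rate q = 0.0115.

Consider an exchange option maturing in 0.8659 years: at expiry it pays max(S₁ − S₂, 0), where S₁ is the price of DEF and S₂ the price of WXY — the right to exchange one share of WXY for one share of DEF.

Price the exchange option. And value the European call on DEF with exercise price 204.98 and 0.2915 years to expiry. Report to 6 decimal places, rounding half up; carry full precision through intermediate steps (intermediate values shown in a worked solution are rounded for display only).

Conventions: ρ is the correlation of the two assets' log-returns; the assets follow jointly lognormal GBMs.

σ_eff = √(σ₁² + σ₂² − 2ρσ₁σ₂) = √(0.3301² + 0.1859² − 2·0.0351·0.3301·0.1859) = 0.373118
d₁ = (ln(S₁/S₂) + (q₂ − q₁ + σ_eff²/2)T) / (σ_eff√T) = (ln(164.27/128.68) + (0.0344 − 0.0115 + 0.069608)·0.8659) / 0.347200 = 0.934002
d₂ = d₁ − σ_eff√T = 0.934002 − 0.347200 = 0.586802
N(d₁) = 0.824849,  N(d₂) = 0.721332
V = S₁·e^{−q₁T}·N(d₁) − S₂·e^{−q₂T}·N(d₂) = 134.155320 − 90.096886 = 44.058435
[vanilla: DEF call K=204.98]
σ√T = 0.3301·√0.2915 = 0.178223
d₁ = (ln(S/K) + (r−q+σ²/2)T) / (σ√T) = (ln(164.27/204.98) + (0.0781−0.0115+0.3301²/2)·0.2915) / 0.178223 = (-0.221401 + 0.035296) / 0.178223 = -1.044225
d₂ = d₁ − σ√T = -1.044225 − 0.178223 = -1.222448
e^{−rT} = 0.977491
e^{−qT} = 0.996653
N(d₁) = 0.148191,  N(d₂) = 0.110769
price = S·e^{−qT}·N(d₁) − K·e^{−rT}·N(d₂) = 24.261823 − 22.194377 = 2.067447

exchange price = 44.058435
price(DEF call K=204.98) = 2.067447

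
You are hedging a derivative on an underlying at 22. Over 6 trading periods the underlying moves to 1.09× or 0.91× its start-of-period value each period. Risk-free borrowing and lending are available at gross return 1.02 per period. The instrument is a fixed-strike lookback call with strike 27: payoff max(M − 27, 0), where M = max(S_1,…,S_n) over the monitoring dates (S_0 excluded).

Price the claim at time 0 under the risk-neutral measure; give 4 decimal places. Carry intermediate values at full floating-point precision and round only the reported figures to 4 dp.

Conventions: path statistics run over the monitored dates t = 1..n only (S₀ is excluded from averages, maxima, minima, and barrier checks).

Risk-neutral up-probability p* = (R−d)/(u−d) = (1.02−0.91)/(1.09−0.91) = 0.6111; the claim prices as the p*-weighted sum of path payoffs discounted by R^6.
Enumerate all 2^6 = 64 price paths (U = up ×1.09, D = down ×0.91); each path with k up-moves has probability p*^k·(1−p*)^(6−k).
DDDDDD: M=20.0200, payoff=0.0000, prob=0.003459
UDDDDD: M=23.9800, payoff=0.0000, prob=0.005436
DUDDDD: M=21.8218, payoff=0.0000, prob=0.005436
UUDDDD: M=26.1382, payoff=0.0000, prob=0.008542
DDUDDD: M=20.0200, payoff=0.0000, prob=0.005436
UDUDDD: M=23.9800, payoff=0.0000, prob=0.008542
DUUDDD: M=23.7858, payoff=0.0000, prob=0.008542
UUUDDD: M=28.4906, payoff=1.4906, prob=0.013423
DDDUDD: M=20.0200, payoff=0.0000, prob=0.005436
UDDUDD: M=23.9800, payoff=0.0000, prob=0.008542
DUDUDD: M=21.8218, payoff=0.0000, prob=0.008542
UUDUDD: M=26.1382, payoff=0.0000, prob=0.013423
DDUUDD: M=21.6450, payoff=0.0000, prob=0.008542
UDUUDD: M=25.9265, payoff=0.0000, prob=0.013423
DUUUDD: M=25.9265, payoff=0.0000, prob=0.013423
UUUUDD: M=31.0548, payoff=4.0548, prob=0.021093
DDDDUD: M=20.0200, payoff=0.0000, prob=0.005436
UDDDUD: M=23.9800, payoff=0.0000, prob=0.008542
DUDDUD: M=21.8218, payoff=0.0000, prob=0.008542
UUDDUD: M=26.1382, payoff=0.0000, prob=0.013423
DDUDUD: M=20.0200, payoff=0.0000, prob=0.008542
UDUDUD: M=23.9800, payoff=0.0000, prob=0.013423
DUUDUD: M=23.7858, payoff=0.0000, prob=0.013423
UUUDUD: M=28.4906, payoff=1.4906, prob=0.021093
DDDUUD: M=20.0200, payoff=0.0000, prob=0.008542
UDDUUD: M=23.9800, payoff=0.0000, prob=0.013423
DUDUUD: M=23.5931, payoff=0.0000, prob=0.013423
UUDUUD: M=28.2599, payoff=1.2599, prob=0.021093
DDUUUD: M=23.5931, payoff=0.0000, prob=0.013423
UDUUUD: M=28.2599, payoff=1.2599, prob=0.021093
DUUUUD: M=28.2599, payoff=1.2599, prob=0.021093
UUUUUD: M=33.8497, payoff=6.8497, prob=0.033146
DDDDDU: M=20.0200, payoff=0.0000, prob=0.005436
UDDDDU: M=23.9800, payoff=0.0000, prob=0.008542
DUDDDU: M=21.8218, payoff=0.0000, prob=0.008542
UUDDDU: M=26.1382, payoff=0.0000, prob=0.013423
DDUDDU: M=20.0200, payoff=0.0000, prob=0.008542
UDUDDU: M=23.9800, payoff=0.0000, prob=0.013423
DUUDDU: M=23.7858, payoff=0.0000, prob=0.013423
UUUDDU: M=28.4906, payoff=1.4906, prob=0.021093
DDDUDU: M=20.0200, payoff=0.0000, prob=0.008542
UDDUDU: M=23.9800, payoff=0.0000, prob=0.013423
DUDUDU: M=21.8218, payoff=0.0000, prob=0.013423
UUDUDU: M=26.1382, payoff=0.0000, prob=0.021093
DDUUDU: M=21.6450, payoff=0.0000, prob=0.013423
UDUUDU: M=25.9265, payoff=0.0000, prob=0.021093
DUUUDU: M=25.9265, payoff=0.0000, prob=0.021093
UUUUDU: M=31.0548, payoff=4.0548, prob=0.033146
DDDDUU: M=20.0200, payoff=0.0000, prob=0.008542
UDDDUU: M=23.9800, payoff=0.0000, prob=0.013423
DUDDUU: M=21.8218, payoff=0.0000, prob=0.013423
UUDDUU: M=26.1382, payoff=0.0000, prob=0.021093
DDUDUU: M=21.4697, payoff=0.0000, prob=0.013423
UDUDUU: M=25.7165, payoff=0.0000, prob=0.021093
DUUDUU: M=25.7165, payoff=0.0000, prob=0.021093
UUUDUU: M=30.8033, payoff=3.8033, prob=0.033146
DDDUUU: M=21.4697, payoff=0.0000, prob=0.013423
UDDUUU: M=25.7165, payoff=0.0000, prob=0.021093
DUDUUU: M=25.7165, payoff=0.0000, prob=0.021093
UUDUUU: M=30.8033, payoff=3.8033, prob=0.033146
DDUUUU: M=25.7165, payoff=0.0000, prob=0.021093
UDUUUU: M=30.8033, payoff=3.8033, prob=0.033146
DUUUUU: M=30.8033, payoff=3.8033, prob=0.033146
UUUUUU: M=36.8962, payoff=9.8962, prob=0.052086
Price = Σ prob·payoff / R^6 = 1.629276 / 1.126162 = 1.4468

price = 1.4468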